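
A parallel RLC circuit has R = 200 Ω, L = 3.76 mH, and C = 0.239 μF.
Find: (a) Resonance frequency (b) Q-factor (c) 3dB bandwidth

Step 1 — Resonance: ω₀ = 1/√(LC) = 1/√(0.00376·2.39e-07) = 3.336e+04 rad/s.
Step 2 — f₀ = ω₀/(2π) = 5309 Hz.
Step 3 — Parallel Q: Q = R/(ω₀L) = 200/(3.336e+04·0.00376) = 1.595.
Step 4 — Bandwidth: Δω = ω₀/Q = 2.092e+04 rad/s; BW = Δω/(2π) = 3330 Hz.

(a) f₀ = 5309 Hz  (b) Q = 1.595  (c) BW = 3330 Hz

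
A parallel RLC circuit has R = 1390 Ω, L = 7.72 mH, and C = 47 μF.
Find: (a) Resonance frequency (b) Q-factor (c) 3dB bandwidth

Step 1 — Resonance: ω₀ = 1/√(LC) = 1/√(0.00772·4.7e-05) = 1660 rad/s.
Step 2 — f₀ = ω₀/(2π) = 264.2 Hz.
Step 3 — Parallel Q: Q = R/(ω₀L) = 1390/(1660·0.00772) = 108.5.
Step 4 — Bandwidth: Δω = ω₀/Q = 15.31 rad/s; BW = Δω/(2π) = 2.436 Hz.

(a) f₀ = 264.2 Hz  (b) Q = 108.5  (c) BW = 2.436 Hz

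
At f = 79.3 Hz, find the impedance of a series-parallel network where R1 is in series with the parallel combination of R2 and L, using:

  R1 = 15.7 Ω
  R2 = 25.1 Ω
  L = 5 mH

Step 1 — Angular frequency: ω = 2π·f = 2π·79.3 = 498.3 rad/s.
Step 2 — Component impedances:
  R1: Z = R = 15.7 Ω
  R2: Z = R = 25.1 Ω
  L: Z = jωL = j·498.3·0.005 = 0 + j2.491 Ω
Step 3 — Parallel branch: R2 || L = 1/(1/R2 + 1/L) = 0.2449 + j2.467 Ω.
Step 4 — Series with R1: Z_total = R1 + (R2 || L) = 15.94 + j2.467 Ω = 16.13∠8.8° Ω.

Z = 15.94 + j2.467 Ω = 16.13∠8.8° Ω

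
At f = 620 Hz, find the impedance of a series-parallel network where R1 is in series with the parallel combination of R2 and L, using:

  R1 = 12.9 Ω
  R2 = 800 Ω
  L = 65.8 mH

Step 1 — Angular frequency: ω = 2π·f = 2π·620 = 3896 rad/s.
Step 2 — Component impedances:
  R1: Z = R = 12.9 Ω
  R2: Z = R = 800 Ω
  L: Z = jωL = j·3896·0.0658 = 0 + j256.3 Ω
Step 3 — Parallel branch: R2 || L = 1/(1/R2 + 1/L) = 74.48 + j232.5 Ω.
Step 4 — Series with R1: Z_total = R1 + (R2 || L) = 87.38 + j232.5 Ω = 248.3∠69.4° Ω.

Z = 87.38 + j232.5 Ω = 248.3∠69.4° Ω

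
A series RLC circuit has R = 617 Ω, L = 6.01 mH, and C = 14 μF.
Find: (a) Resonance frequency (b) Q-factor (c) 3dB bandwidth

Step 1 — Resonance condition Im(Z)=0 gives ω₀ = 1/√(LC).
Step 2 — ω₀ = 1/√(0.00601·1.4e-05) = 3447 rad/s.
Step 3 — f₀ = ω₀/(2π) = 548.7 Hz.
Step 4 — Series Q: Q = ω₀L/R = 3447·0.00601/617 = 0.03358.
Step 5 — 3dB bandwidth: Δω = ω₀/Q = 1.027e+05 rad/s; BW = Δω/(2π) = 1.634e+04 Hz.

(a) f₀ = 548.7 Hz  (b) Q = 0.03358  (c) BW = 1.634e+04 Hz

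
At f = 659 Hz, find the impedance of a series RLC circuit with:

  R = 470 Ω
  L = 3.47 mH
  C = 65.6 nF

Step 1 — Angular frequency: ω = 2π·f = 2π·659 = 4141 rad/s.
Step 2 — Component impedances:
  R: Z = R = 470 Ω
  L: Z = jωL = j·4141·0.00347 = 0 + j14.37 Ω
  C: Z = 1/(jωC) = -j/(ω·C) = 0 - j3682 Ω
Step 3 — Series combination: Z_total = R + L + C = 470 - j3667 Ω = 3697∠-82.7° Ω.

Z = 470 - j3667 Ω = 3697∠-82.7° Ω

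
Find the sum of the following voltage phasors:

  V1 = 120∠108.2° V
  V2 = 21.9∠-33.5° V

Step 1 — Convert each phasor to rectangular form:
  V1 = 120·(cos(108.2°) + j·sin(108.2°)) = -37.48 + j114 V
  V2 = 21.9·(cos(-33.5°) + j·sin(-33.5°)) = 18.26 - j12.09 V
Step 2 — Sum components: V_total = -19.22 + j101.9 V.
Step 3 — Convert to polar: |V_total| = 103.7 V, ∠V_total = 100.7°.

V_total = 103.7∠100.7° V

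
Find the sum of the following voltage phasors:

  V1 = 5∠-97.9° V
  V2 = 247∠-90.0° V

Step 1 — Convert each phasor to rectangular form:
  V1 = 5·(cos(-97.9°) + j·sin(-97.9°)) = -0.6872 - j4.953 V
  V2 = 247·(cos(-90.0°) + j·sin(-90.0°)) = 0 - j247 V
Step 2 — Sum components: V_total = -0.6872 - j252 V.
Step 3 — Convert to polar: |V_total| = 252 V, ∠V_total = -90.2°.

V_total = 252∠-90.2° V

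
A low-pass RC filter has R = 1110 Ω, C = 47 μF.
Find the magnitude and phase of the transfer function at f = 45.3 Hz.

Step 1 — Angular frequency: ω = 2π·45.3 = 284.6 rad/s.
Step 2 — Transfer function: H(jω) = 1/(1 + jωRC).
Step 3 — Denominator: 1 + jωRC = 1 + j·284.6·1110·4.7e-05 = 1 + j14.85.
Step 4 — H = 0.004515 - j0.06704.
Step 5 — Magnitude: |H| = 0.06719 (-23.5 dB); phase: φ = -86.1°.

|H| = 0.06719 (-23.5 dB), φ = -86.1°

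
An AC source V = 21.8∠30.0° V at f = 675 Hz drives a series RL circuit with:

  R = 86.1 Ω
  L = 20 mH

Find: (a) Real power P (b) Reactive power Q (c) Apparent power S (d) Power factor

Step 1 — Angular frequency: ω = 2π·f = 2π·675 = 4241 rad/s.
Step 2 — Component impedances:
  R: Z = R = 86.1 Ω
  L: Z = jωL = j·4241·0.02 = 0 + j84.82 Ω
Step 3 — Series combination: Z_total = R + L = 86.1 + j84.82 Ω = 120.9∠44.6° Ω.
Step 4 — Source phasor: V = 21.8∠30.0° V = 18.88 + j10.9 V.
Step 5 — Current: I = V / Z = 0.1746 - j0.04538 A = 0.1804∠-14.6° A.
Step 6 — Complex power: S = V·I* = 2.801 + j2.76 VA.
Step 7 — Real power: P = Re(S) = 2.801 W.
Step 8 — Reactive power: Q = Im(S) = 2.76 VAR.
Step 9 — Apparent power: |S| = 3.932 VA.
Step 10 — Power factor: PF = P/|S| = 0.7124 (lagging).

(a) P = 2.801 W  (b) Q = 2.76 VAR  (c) S = 3.932 VA  (d) PF = 0.7124 (lagging)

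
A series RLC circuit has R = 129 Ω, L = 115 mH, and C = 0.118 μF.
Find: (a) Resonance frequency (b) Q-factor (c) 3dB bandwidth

Step 1 — Resonance condition Im(Z)=0 gives ω₀ = 1/√(LC).
Step 2 — ω₀ = 1/√(0.115·1.18e-07) = 8584 rad/s.
Step 3 — f₀ = ω₀/(2π) = 1366 Hz.
Step 4 — Series Q: Q = ω₀L/R = 8584·0.115/129 = 7.653.
Step 5 — 3dB bandwidth: Δω = ω₀/Q = 1122 rad/s; BW = Δω/(2π) = 178.5 Hz.

(a) f₀ = 1366 Hz  (b) Q = 7.653  (c) BW = 178.5 Hz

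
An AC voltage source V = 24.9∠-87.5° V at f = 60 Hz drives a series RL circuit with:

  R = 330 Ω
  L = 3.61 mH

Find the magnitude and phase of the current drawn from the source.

Step 1 — Angular frequency: ω = 2π·f = 2π·60 = 377 rad/s.
Step 2 — Component impedances:
  R: Z = R = 330 Ω
  L: Z = jωL = j·377·0.00361 = 0 + j1.361 Ω
Step 3 — Series combination: Z_total = R + L = 330 + j1.361 Ω = 330∠0.2° Ω.
Step 4 — Source phasor: V = 24.9∠-87.5° V = 1.086 - j24.88 V.
Step 5 — Ohm's law: I = V / Z_total = (1.086 - j24.88) / (330 + j1.361) = 0.00298 - j0.0754 A.
Step 6 — Convert to polar: |I| = 0.07545 A, ∠I = -87.7°.

I = 0.07545∠-87.7° A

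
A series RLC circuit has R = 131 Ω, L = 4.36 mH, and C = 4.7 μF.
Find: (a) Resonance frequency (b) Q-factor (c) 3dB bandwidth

Step 1 — Resonance: ω₀ = 1/√(LC) = 1/√(0.00436·4.7e-06) = 6986 rad/s.
Step 2 — f₀ = ω₀/(2π) = 1112 Hz.
Step 3 — Series Q: Q = ω₀L/R = 6986·0.00436/131 = 0.2325.
Step 4 — Bandwidth: Δω = ω₀/Q = 3.005e+04 rad/s; BW = Δω/(2π) = 4782 Hz.

(a) f₀ = 1112 Hz  (b) Q = 0.2325  (c) BW = 4782 Hz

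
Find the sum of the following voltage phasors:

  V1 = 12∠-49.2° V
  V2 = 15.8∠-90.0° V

Step 1 — Convert each phasor to rectangular form:
  V1 = 12·(cos(-49.2°) + j·sin(-49.2°)) = 7.841 - j9.084 V
  V2 = 15.8·(cos(-90.0°) + j·sin(-90.0°)) = 0 - j15.8 V
Step 2 — Sum components: V_total = 7.841 - j24.88 V.
Step 3 — Convert to polar: |V_total| = 26.09 V, ∠V_total = -72.5°.

V_total = 26.09∠-72.5° V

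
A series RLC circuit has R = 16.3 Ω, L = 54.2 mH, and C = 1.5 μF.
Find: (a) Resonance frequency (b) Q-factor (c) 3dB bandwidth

Step 1 — Resonance condition Im(Z)=0 gives ω₀ = 1/√(LC).
Step 2 — ω₀ = 1/√(0.0542·1.5e-06) = 3507 rad/s.
Step 3 — f₀ = ω₀/(2π) = 558.2 Hz.
Step 4 — Series Q: Q = ω₀L/R = 3507·0.0542/16.3 = 11.66.
Step 5 — 3dB bandwidth: Δω = ω₀/Q = 300.7 rad/s; BW = Δω/(2π) = 47.86 Hz.

(a) f₀ = 558.2 Hz  (b) Q = 11.66  (c) BW = 47.86 Hz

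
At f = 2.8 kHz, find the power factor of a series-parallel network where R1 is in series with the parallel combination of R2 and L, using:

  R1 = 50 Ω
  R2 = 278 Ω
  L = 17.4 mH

Step 1 — Angular frequency: ω = 2π·f = 2π·2800 = 1.759e+04 rad/s.
Step 2 — Component impedances:
  R1: Z = R = 50 Ω
  R2: Z = R = 278 Ω
  L: Z = jωL = j·1.759e+04·0.0174 = 0 + j306.1 Ω
Step 3 — Parallel branch: R2 || L = 1/(1/R2 + 1/L) = 152.4 + j138.4 Ω.
Step 4 — Series with R1: Z_total = R1 + (R2 || L) = 202.4 + j138.4 Ω = 245.1∠34.4° Ω.
Step 5 — Power factor: PF = cos(φ) = Re(Z)/|Z| = 202.35/245.13 = 0.8255.
Step 6 — Type: Im(Z) = 138.4 ⇒ lagging (phase φ = 34.4°).

PF = 0.8255 (lagging, φ = 34.4°)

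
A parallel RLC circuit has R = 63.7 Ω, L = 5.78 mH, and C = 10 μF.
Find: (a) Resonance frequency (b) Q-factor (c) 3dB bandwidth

Step 1 — Resonance: ω₀ = 1/√(LC) = 1/√(0.00578·1e-05) = 4159 rad/s.
Step 2 — f₀ = ω₀/(2π) = 662 Hz.
Step 3 — Parallel Q: Q = R/(ω₀L) = 63.7/(4159·0.00578) = 2.65.
Step 4 — Bandwidth: Δω = ω₀/Q = 1570 rad/s; BW = Δω/(2π) = 249.9 Hz.

(a) f₀ = 662 Hz  (b) Q = 2.65  (c) BW = 249.9 Hz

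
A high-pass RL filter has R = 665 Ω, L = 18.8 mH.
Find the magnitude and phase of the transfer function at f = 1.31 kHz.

Step 1 — Angular frequency: ω = 2π·1310 = 8231 rad/s.
Step 2 — Transfer function: H(jω) = jωL/(R + jωL).
Step 3 — Numerator jωL = j·154.7; denominator R + jωL = 665 + j154.7.
Step 4 — H = 0.05137 + j0.2207.
Step 5 — Magnitude: |H| = 0.2266 (-12.9 dB); phase: φ = 76.9°.

|H| = 0.2266 (-12.9 dB), φ = 76.9°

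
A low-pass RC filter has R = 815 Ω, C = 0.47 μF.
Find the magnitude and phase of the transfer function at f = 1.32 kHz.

Step 1 — Angular frequency: ω = 2π·1320 = 8294 rad/s.
Step 2 — Transfer function: H(jω) = 1/(1 + jωRC).
Step 3 — Denominator: 1 + jωRC = 1 + j·8294·815·4.7e-07 = 1 + j3.177.
Step 4 — H = 0.09015 - j0.2864.
Step 5 — Magnitude: |H| = 0.3002 (-10.5 dB); phase: φ = -72.5°.

|H| = 0.3002 (-10.5 dB), φ = -72.5°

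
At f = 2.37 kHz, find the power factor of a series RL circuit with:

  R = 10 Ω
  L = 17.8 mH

Step 1 — Angular frequency: ω = 2π·f = 2π·2370 = 1.489e+04 rad/s.
Step 2 — Component impedances:
  R: Z = R = 10 Ω
  L: Z = jωL = j·1.489e+04·0.0178 = 0 + j265.1 Ω
Step 3 — Series combination: Z_total = R + L = 10 + j265.1 Ω = 265.3∠87.8° Ω.
Step 4 — Power factor: PF = cos(φ) = Re(Z)/|Z| = 10/265.25 = 0.0377.
Step 5 — Type: Im(Z) = 265.1 ⇒ lagging (phase φ = 87.8°).

PF = 0.0377 (lagging, φ = 87.8°)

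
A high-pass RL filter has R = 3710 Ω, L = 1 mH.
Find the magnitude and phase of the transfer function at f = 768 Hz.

Step 1 — Angular frequency: ω = 2π·768 = 4825 rad/s.
Step 2 — Transfer function: H(jω) = jωL/(R + jωL).
Step 3 — Numerator jωL = j·4.825; denominator R + jωL = 3710 + j4.825.
Step 4 — H = 1.692e-06 + j0.001301.
Step 5 — Magnitude: |H| = 0.001301 (-57.7 dB); phase: φ = 89.9°.

|H| = 0.001301 (-57.7 dB), φ = 89.9°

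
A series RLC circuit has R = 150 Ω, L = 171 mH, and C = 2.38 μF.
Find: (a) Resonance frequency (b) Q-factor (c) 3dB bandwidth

Step 1 — Resonance: ω₀ = 1/√(LC) = 1/√(0.171·2.38e-06) = 1568 rad/s.
Step 2 — f₀ = ω₀/(2π) = 249.5 Hz.
Step 3 — Series Q: Q = ω₀L/R = 1568·0.171/150 = 1.787.
Step 4 — Bandwidth: Δω = ω₀/Q = 877.2 rad/s; BW = Δω/(2π) = 139.6 Hz.

(a) f₀ = 249.5 Hz  (b) Q = 1.787  (c) BW = 139.6 Hz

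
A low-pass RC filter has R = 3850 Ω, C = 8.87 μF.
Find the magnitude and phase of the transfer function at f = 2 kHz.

Step 1 — Angular frequency: ω = 2π·2000 = 1.257e+04 rad/s.
Step 2 — Transfer function: H(jω) = 1/(1 + jωRC).
Step 3 — Denominator: 1 + jωRC = 1 + j·1.257e+04·3850·8.87e-06 = 1 + j429.1.
Step 4 — H = 5.43e-06 - j0.00233.
Step 5 — Magnitude: |H| = 0.00233 (-52.7 dB); phase: φ = -89.9°.

|H| = 0.00233 (-52.7 dB), φ = -89.9°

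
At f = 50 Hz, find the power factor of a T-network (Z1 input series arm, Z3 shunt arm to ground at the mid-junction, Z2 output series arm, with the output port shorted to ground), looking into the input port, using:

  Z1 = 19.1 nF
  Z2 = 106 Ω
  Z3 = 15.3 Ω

Step 1 — Angular frequency: ω = 2π·f = 2π·50 = 314.2 rad/s.
Step 2 — Component impedances:
  Z1: Z = 1/(jωC) = -j/(ω·C) = 0 - j1.667e+05 Ω
  Z2: Z = R = 106 Ω
  Z3: Z = R = 15.3 Ω
Step 3 — With the output port shorted to ground, the output series arm Z2 runs from the junction to ground; the shunt arm Z3 also runs from the junction to ground. They appear in parallel: Z3 || Z2 = 13.37 Ω.
Step 4 — Series with input arm Z1: Z_in = Z1 + (Z3 || Z2) = 13.37 - j1.667e+05 Ω = 1.667e+05∠-90.0° Ω.
Step 5 — Power factor: PF = cos(φ) = Re(Z)/|Z| = 13.37/1.6665e+05 = 8.023e-05.
Step 6 — Type: Im(Z) = -1.667e+05 ⇒ leading (phase φ = -90.0°).

PF = 8.023e-05 (leading, φ = -90.0°)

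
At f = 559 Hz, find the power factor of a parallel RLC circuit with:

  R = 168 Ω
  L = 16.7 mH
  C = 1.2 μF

Step 1 — Angular frequency: ω = 2π·f = 2π·559 = 3512 rad/s.
Step 2 — Component impedances:
  R: Z = R = 168 Ω
  L: Z = jωL = j·3512·0.0167 = 0 + j58.66 Ω
  C: Z = 1/(jωC) = -j/(ω·C) = 0 - j237.3 Ω
Step 3 — Parallel combination: 1/Z_total = 1/R + 1/L + 1/C; Z_total = 29.74 + j64.12 Ω = 70.69∠65.1° Ω.
Step 4 — Power factor: PF = cos(φ) = Re(Z)/|Z| = 29.74/70.69 = 0.4207.
Step 5 — Type: Im(Z) = 64.12 ⇒ lagging (phase φ = 65.1°).

PF = 0.4207 (lagging, φ = 65.1°)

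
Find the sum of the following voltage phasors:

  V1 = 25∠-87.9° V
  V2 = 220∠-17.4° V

Step 1 — Convert each phasor to rectangular form:
  V1 = 25·(cos(-87.9°) + j·sin(-87.9°)) = 0.9161 - j24.98 V
  V2 = 220·(cos(-17.4°) + j·sin(-17.4°)) = 209.9 - j65.79 V
Step 2 — Sum components: V_total = 210.8 - j90.77 V.
Step 3 — Convert to polar: |V_total| = 229.6 V, ∠V_total = -23.3°.

V_total = 229.6∠-23.3° V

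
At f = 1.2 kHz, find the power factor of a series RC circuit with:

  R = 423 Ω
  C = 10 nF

Step 1 — Angular frequency: ω = 2π·f = 2π·1200 = 7540 rad/s.
Step 2 — Component impedances:
  R: Z = R = 423 Ω
  C: Z = 1/(jωC) = -j/(ω·C) = 0 - j1.326e+04 Ω
Step 3 — Series combination: Z_total = R + C = 423 - j1.326e+04 Ω = 1.327e+04∠-88.2° Ω.
Step 4 — Power factor: PF = cos(φ) = Re(Z)/|Z| = 423/1.327e+04 = 0.03188.
Step 5 — Type: Im(Z) = -1.326e+04 ⇒ leading (phase φ = -88.2°).

PF = 0.03188 (leading, φ = -88.2°)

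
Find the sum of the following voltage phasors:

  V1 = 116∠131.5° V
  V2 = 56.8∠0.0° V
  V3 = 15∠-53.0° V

Step 1 — Convert each phasor to rectangular form:
  V1 = 116·(cos(131.5°) + j·sin(131.5°)) = -76.86 + j86.88 V
  V2 = 56.8·(cos(0.0°) + j·sin(0.0°)) = 56.8 V
  V3 = 15·(cos(-53.0°) + j·sin(-53.0°)) = 9.027 - j11.98 V
Step 2 — Sum components: V_total = -11.04 + j74.9 V.
Step 3 — Convert to polar: |V_total| = 75.71 V, ∠V_total = 98.4°.

V_total = 75.71∠98.4° V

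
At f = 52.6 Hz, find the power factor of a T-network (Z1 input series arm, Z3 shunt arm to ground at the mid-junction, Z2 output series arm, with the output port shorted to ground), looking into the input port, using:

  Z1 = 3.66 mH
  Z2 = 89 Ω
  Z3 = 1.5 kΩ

Step 1 — Angular frequency: ω = 2π·f = 2π·52.6 = 330.5 rad/s.
Step 2 — Component impedances:
  Z1: Z = jωL = j·330.5·0.00366 = 0 + j1.21 Ω
  Z2: Z = R = 89 Ω
  Z3: Z = R = 1500 Ω
Step 3 — With the output port shorted to ground, the output series arm Z2 runs from the junction to ground; the shunt arm Z3 also runs from the junction to ground. They appear in parallel: Z3 || Z2 = 84.02 Ω.
Step 4 — Series with input arm Z1: Z_in = Z1 + (Z3 || Z2) = 84.02 + j1.21 Ω = 84.02∠0.8° Ω.
Step 5 — Power factor: PF = cos(φ) = Re(Z)/|Z| = 84.015/84.024 = 0.9999.
Step 6 — Type: Im(Z) = 1.21 ⇒ lagging (phase φ = 0.8°).

PF = 0.9999 (lagging, φ = 0.8°)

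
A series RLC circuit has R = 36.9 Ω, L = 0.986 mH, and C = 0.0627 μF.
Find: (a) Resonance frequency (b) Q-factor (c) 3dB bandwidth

Step 1 — Resonance: ω₀ = 1/√(LC) = 1/√(0.000986·6.27e-08) = 1.272e+05 rad/s.
Step 2 — f₀ = ω₀/(2π) = 2.024e+04 Hz.
Step 3 — Series Q: Q = ω₀L/R = 1.272e+05·0.000986/36.9 = 3.398.
Step 4 — Bandwidth: Δω = ω₀/Q = 3.742e+04 rad/s; BW = Δω/(2π) = 5956 Hz.

(a) f₀ = 2.024e+04 Hz  (b) Q = 3.398  (c) BW = 5956 Hz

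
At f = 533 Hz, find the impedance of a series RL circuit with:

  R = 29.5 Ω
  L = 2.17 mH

Step 1 — Angular frequency: ω = 2π·f = 2π·533 = 3349 rad/s.
Step 2 — Component impedances:
  R: Z = R = 29.5 Ω
  L: Z = jωL = j·3349·0.00217 = 0 + j7.267 Ω
Step 3 — Series combination: Z_total = R + L = 29.5 + j7.267 Ω = 30.38∠13.8° Ω.

Z = 29.5 + j7.267 Ω = 30.38∠13.8° Ω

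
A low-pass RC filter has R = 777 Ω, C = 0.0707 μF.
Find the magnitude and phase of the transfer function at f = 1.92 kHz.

Step 1 — Angular frequency: ω = 2π·1920 = 1.206e+04 rad/s.
Step 2 — Transfer function: H(jω) = 1/(1 + jωRC).
Step 3 — Denominator: 1 + jωRC = 1 + j·1.206e+04·777·7.07e-08 = 1 + j0.6627.
Step 4 — H = 0.6948 - j0.4605.
Step 5 — Magnitude: |H| = 0.8336 (-1.6 dB); phase: φ = -33.5°.

|H| = 0.8336 (-1.6 dB), φ = -33.5°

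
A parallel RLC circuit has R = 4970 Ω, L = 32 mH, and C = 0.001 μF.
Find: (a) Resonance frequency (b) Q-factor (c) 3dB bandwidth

Step 1 — Resonance: ω₀ = 1/√(LC) = 1/√(0.032·1e-09) = 1.768e+05 rad/s.
Step 2 — f₀ = ω₀/(2π) = 2.813e+04 Hz.
Step 3 — Parallel Q: Q = R/(ω₀L) = 4970/(1.768e+05·0.032) = 0.8786.
Step 4 — Bandwidth: Δω = ω₀/Q = 2.012e+05 rad/s; BW = Δω/(2π) = 3.202e+04 Hz.

(a) f₀ = 2.813e+04 Hz  (b) Q = 0.8786  (c) BW = 3.202e+04 Hz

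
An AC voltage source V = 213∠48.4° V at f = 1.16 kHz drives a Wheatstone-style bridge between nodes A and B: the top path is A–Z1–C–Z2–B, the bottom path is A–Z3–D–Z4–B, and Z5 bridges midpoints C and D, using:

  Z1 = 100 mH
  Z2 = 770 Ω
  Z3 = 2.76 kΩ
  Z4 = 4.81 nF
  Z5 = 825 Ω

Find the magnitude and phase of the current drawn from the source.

Step 1 — Angular frequency: ω = 2π·f = 2π·1160 = 7288 rad/s.
Step 2 — Component impedances:
  Z1: Z = jωL = j·7288·0.1 = 0 + j728.8 Ω
  Z2: Z = R = 770 Ω
  Z3: Z = R = 2760 Ω
  Z4: Z = 1/(jωC) = -j/(ω·C) = 0 - j2.852e+04 Ω
  Z5: Z = R = 825 Ω
Step 3 — Bridge requires nodal analysis (the Z5 bridge couples midpoints C and D, so the two paths cannot be reduced to a simple series/parallel combination). Setting node B to ground and injecting 1 A at node A, the 3-node admittance system at A, C, D solves to V_A = Z_AB = 920.3 + j677.8 Ω = 1143∠36.4° Ω.
Step 4 — Source phasor: V = 213∠48.4° V = 141.4 + j159.3 V.
Step 5 — Ohm's law: I = V / Z_total = (141.4 + j159.3) / (920.3 + j677.8) = 0.1823 + j0.03883 A.
Step 6 — Convert to polar: |I| = 0.1864 A, ∠I = 12.0°.

I = 0.1864∠12.0° A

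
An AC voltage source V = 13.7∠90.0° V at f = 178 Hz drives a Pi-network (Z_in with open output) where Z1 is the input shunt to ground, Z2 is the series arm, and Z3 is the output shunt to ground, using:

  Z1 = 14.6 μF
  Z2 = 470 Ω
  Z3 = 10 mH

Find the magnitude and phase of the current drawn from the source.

Step 1 — Angular frequency: ω = 2π·f = 2π·178 = 1118 rad/s.
Step 2 — Component impedances:
  Z1: Z = 1/(jωC) = -j/(ω·C) = 0 - j61.24 Ω
  Z2: Z = R = 470 Ω
  Z3: Z = jωL = j·1118·0.01 = 0 + j11.18 Ω
Step 3 — With open output, the series arm Z2 and the output shunt Z3 appear in series to ground: Z2 + Z3 = 470 + j11.18 Ω.
Step 4 — Parallel with input shunt Z1: Z_in = Z1 || (Z2 + Z3) = 7.89 - j60.4 Ω = 60.91∠-82.6° Ω.
Step 5 — Source phasor: V = 13.7∠90.0° V = 0 + j13.7 V.
Step 6 — Ohm's law: I = V / Z_total = (0 + j13.7) / (7.89 - j60.4) = -0.223 + j0.02913 A.
Step 7 — Convert to polar: |I| = 0.2249 A, ∠I = 172.6°.

I = 0.2249∠172.6° A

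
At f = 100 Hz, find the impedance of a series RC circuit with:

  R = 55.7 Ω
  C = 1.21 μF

Step 1 — Angular frequency: ω = 2π·f = 2π·100 = 628.3 rad/s.
Step 2 — Component impedances:
  R: Z = R = 55.7 Ω
  C: Z = 1/(jωC) = -j/(ω·C) = 0 - j1315 Ω
Step 3 — Series combination: Z_total = R + C = 55.7 - j1315 Ω = 1317∠-87.6° Ω.

Z = 55.7 - j1315 Ω = 1317∠-87.6° Ω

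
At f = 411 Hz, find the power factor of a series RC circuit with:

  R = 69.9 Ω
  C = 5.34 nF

Step 1 — Angular frequency: ω = 2π·f = 2π·411 = 2582 rad/s.
Step 2 — Component impedances:
  R: Z = R = 69.9 Ω
  C: Z = 1/(jωC) = -j/(ω·C) = 0 - j7.252e+04 Ω
Step 3 — Series combination: Z_total = R + C = 69.9 - j7.252e+04 Ω = 7.252e+04∠-89.9° Ω.
Step 4 — Power factor: PF = cos(φ) = Re(Z)/|Z| = 69.9/7.252e+04 = 0.0009639.
Step 5 — Type: Im(Z) = -7.252e+04 ⇒ leading (phase φ = -89.9°).

PF = 0.0009639 (leading, φ = -89.9°)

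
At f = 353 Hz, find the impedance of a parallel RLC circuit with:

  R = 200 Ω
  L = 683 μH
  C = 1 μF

Step 1 — Angular frequency: ω = 2π·f = 2π·353 = 2218 rad/s.
Step 2 — Component impedances:
  R: Z = R = 200 Ω
  L: Z = jωL = j·2218·0.000683 = 0 + j1.515 Ω
  C: Z = 1/(jωC) = -j/(ω·C) = 0 - j450.9 Ω
Step 3 — Parallel combination: 1/Z_total = 1/R + 1/L + 1/C; Z_total = 0.01155 + j1.52 Ω = 1.52∠89.6° Ω.

Z = 0.01155 + j1.52 Ω = 1.52∠89.6° Ω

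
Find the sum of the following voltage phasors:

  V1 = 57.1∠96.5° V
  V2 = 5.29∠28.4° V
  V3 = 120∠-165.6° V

Step 1 — Convert each phasor to rectangular form:
  V1 = 57.1·(cos(96.5°) + j·sin(96.5°)) = -6.464 + j56.73 V
  V2 = 5.29·(cos(28.4°) + j·sin(28.4°)) = 4.653 + j2.516 V
  V3 = 120·(cos(-165.6°) + j·sin(-165.6°)) = -116.2 - j29.84 V
Step 2 — Sum components: V_total = -118 + j29.41 V.
Step 3 — Convert to polar: |V_total| = 121.6 V, ∠V_total = 166.0°.

V_total = 121.6∠166.0° V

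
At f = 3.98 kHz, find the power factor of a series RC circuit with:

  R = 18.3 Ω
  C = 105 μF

Step 1 — Angular frequency: ω = 2π·f = 2π·3980 = 2.501e+04 rad/s.
Step 2 — Component impedances:
  R: Z = R = 18.3 Ω
  C: Z = 1/(jωC) = -j/(ω·C) = 0 - j0.3808 Ω
Step 3 — Series combination: Z_total = R + C = 18.3 - j0.3808 Ω = 18.3∠-1.2° Ω.
Step 4 — Power factor: PF = cos(φ) = Re(Z)/|Z| = 18.3/18.304 = 0.9998.
Step 5 — Type: Im(Z) = -0.3808 ⇒ leading (phase φ = -1.2°).

PF = 0.9998 (leading, φ = -1.2°)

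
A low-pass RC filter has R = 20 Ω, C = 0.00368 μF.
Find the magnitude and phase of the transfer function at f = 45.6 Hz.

Step 1 — Angular frequency: ω = 2π·45.6 = 286.5 rad/s.
Step 2 — Transfer function: H(jω) = 1/(1 + jωRC).
Step 3 — Denominator: 1 + jωRC = 1 + j·286.5·20·3.68e-09 = 1 + j2.109e-05.
Step 4 — H = 1 - j2.109e-05.
Step 5 — Magnitude: |H| = 1 (-0.0 dB); phase: φ = -0.0°.

|H| = 1 (-0.0 dB), φ = -0.0°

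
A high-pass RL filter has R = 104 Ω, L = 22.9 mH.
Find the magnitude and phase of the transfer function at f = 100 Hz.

Step 1 — Angular frequency: ω = 2π·100 = 628.3 rad/s.
Step 2 — Transfer function: H(jω) = jωL/(R + jωL).
Step 3 — Numerator jωL = j·14.39; denominator R + jωL = 104 + j14.39.
Step 4 — H = 0.01878 + j0.1358.
Step 5 — Magnitude: |H| = 0.137 (-17.3 dB); phase: φ = 82.1°.

|H| = 0.137 (-17.3 dB), φ = 82.1°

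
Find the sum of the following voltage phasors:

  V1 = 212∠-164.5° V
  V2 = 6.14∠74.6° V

Step 1 — Convert each phasor to rectangular form:
  V1 = 212·(cos(-164.5°) + j·sin(-164.5°)) = -204.3 - j56.65 V
  V2 = 6.14·(cos(74.6°) + j·sin(74.6°)) = 1.631 + j5.92 V
Step 2 — Sum components: V_total = -202.7 - j50.73 V.
Step 3 — Convert to polar: |V_total| = 208.9 V, ∠V_total = -165.9°.

V_total = 208.9∠-165.9° V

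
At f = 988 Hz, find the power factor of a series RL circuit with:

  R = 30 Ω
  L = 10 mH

Step 1 — Angular frequency: ω = 2π·f = 2π·988 = 6208 rad/s.
Step 2 — Component impedances:
  R: Z = R = 30 Ω
  L: Z = jωL = j·6208·0.01 = 0 + j62.08 Ω
Step 3 — Series combination: Z_total = R + L = 30 + j62.08 Ω = 68.95∠64.2° Ω.
Step 4 — Power factor: PF = cos(φ) = Re(Z)/|Z| = 30/68.95 = 0.4351.
Step 5 — Type: Im(Z) = 62.08 ⇒ lagging (phase φ = 64.2°).

PF = 0.4351 (lagging, φ = 64.2°)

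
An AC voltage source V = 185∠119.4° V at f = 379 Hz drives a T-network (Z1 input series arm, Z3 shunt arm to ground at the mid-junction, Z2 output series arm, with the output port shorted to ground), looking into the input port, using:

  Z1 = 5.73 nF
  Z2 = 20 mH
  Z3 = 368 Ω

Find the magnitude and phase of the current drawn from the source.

Step 1 — Angular frequency: ω = 2π·f = 2π·379 = 2381 rad/s.
Step 2 — Component impedances:
  Z1: Z = 1/(jωC) = -j/(ω·C) = 0 - j7.329e+04 Ω
  Z2: Z = jωL = j·2381·0.02 = 0 + j47.63 Ω
  Z3: Z = R = 368 Ω
Step 3 — With the output port shorted to ground, the output series arm Z2 runs from the junction to ground; the shunt arm Z3 also runs from the junction to ground. They appear in parallel: Z3 || Z2 = 6.062 + j46.84 Ω.
Step 4 — Series with input arm Z1: Z_in = Z1 + (Z3 || Z2) = 6.062 - j7.324e+04 Ω = 7.324e+04∠-90.0° Ω.
Step 5 — Source phasor: V = 185∠119.4° V = -90.82 + j161.2 V.
Step 6 — Ohm's law: I = V / Z_total = (-90.82 + j161.2) / (6.062 - j7.324e+04) = -0.002201 - j0.00124 A.
Step 7 — Convert to polar: |I| = 0.002526 A, ∠I = -150.6°.

I = 0.002526∠-150.6° A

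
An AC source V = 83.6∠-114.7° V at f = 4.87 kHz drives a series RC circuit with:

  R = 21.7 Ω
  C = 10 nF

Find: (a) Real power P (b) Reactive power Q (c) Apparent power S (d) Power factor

Step 1 — Angular frequency: ω = 2π·f = 2π·4870 = 3.06e+04 rad/s.
Step 2 — Component impedances:
  R: Z = R = 21.7 Ω
  C: Z = 1/(jωC) = -j/(ω·C) = 0 - j3268 Ω
Step 3 — Series combination: Z_total = R + C = 21.7 - j3268 Ω = 3268∠-89.6° Ω.
Step 4 — Source phasor: V = 83.6∠-114.7° V = -34.93 - j75.95 V.
Step 5 — Current: I = V / Z = 0.02317 - j0.01084 A = 0.02558∠-25.1° A.
Step 6 — Complex power: S = V·I* = 0.0142 - j2.138 VA.
Step 7 — Real power: P = Re(S) = 0.0142 W.
Step 8 — Reactive power: Q = Im(S) = -2.138 VAR.
Step 9 — Apparent power: |S| = 2.139 VA.
Step 10 — Power factor: PF = P/|S| = 0.00664 (leading).

(a) P = 0.0142 W  (b) Q = -2.138 VAR  (c) S = 2.139 VA  (d) PF = 0.00664 (leading)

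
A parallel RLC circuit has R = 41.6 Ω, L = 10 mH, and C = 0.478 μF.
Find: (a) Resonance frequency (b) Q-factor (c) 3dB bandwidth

Step 1 — Resonance: ω₀ = 1/√(LC) = 1/√(0.01·4.78e-07) = 1.446e+04 rad/s.
Step 2 — f₀ = ω₀/(2π) = 2302 Hz.
Step 3 — Parallel Q: Q = R/(ω₀L) = 41.6/(1.446e+04·0.01) = 0.2876.
Step 4 — Bandwidth: Δω = ω₀/Q = 5.029e+04 rad/s; BW = Δω/(2π) = 8004 Hz.

(a) f₀ = 2302 Hz  (b) Q = 0.2876  (c) BW = 8004 Hz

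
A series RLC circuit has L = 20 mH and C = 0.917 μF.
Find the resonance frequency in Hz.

Step 1 — Resonance condition Im(Z)=0 gives ω₀ = 1/√(LC).
Step 2 — ω₀ = 1/√(0.02·9.17e-07) = 7384 rad/s.
Step 3 — f₀ = ω₀/(2π) = 1175 Hz.

f₀ = 1175 Hz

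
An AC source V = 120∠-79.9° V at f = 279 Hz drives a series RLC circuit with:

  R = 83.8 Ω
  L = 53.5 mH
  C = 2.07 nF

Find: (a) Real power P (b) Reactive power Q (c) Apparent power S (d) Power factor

Step 1 — Angular frequency: ω = 2π·f = 2π·279 = 1753 rad/s.
Step 2 — Component impedances:
  R: Z = R = 83.8 Ω
  L: Z = jωL = j·1753·0.0535 = 0 + j93.79 Ω
  C: Z = 1/(jωC) = -j/(ω·C) = 0 - j2.756e+05 Ω
Step 3 — Series combination: Z_total = R + L + C = 83.8 - j2.755e+05 Ω = 2.755e+05∠-90.0° Ω.
Step 4 — Source phasor: V = 120∠-79.9° V = 21.04 - j118.1 V.
Step 5 — Current: I = V / Z = 0.0004289 + j7.626e-05 A = 0.0004356∠10.1° A.
Step 6 — Complex power: S = V·I* = 1.59e-05 - j0.05227 VA.
Step 7 — Real power: P = Re(S) = 1.59e-05 W.
Step 8 — Reactive power: Q = Im(S) = -0.05227 VAR.
Step 9 — Apparent power: |S| = 0.05227 VA.
Step 10 — Power factor: PF = P/|S| = 0.0003042 (leading).

(a) P = 1.59e-05 W  (b) Q = -0.05227 VAR  (c) S = 0.05227 VA  (d) PF = 0.0003042 (leading)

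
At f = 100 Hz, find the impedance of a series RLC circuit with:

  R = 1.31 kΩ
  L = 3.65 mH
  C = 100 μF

Step 1 — Angular frequency: ω = 2π·f = 2π·100 = 628.3 rad/s.
Step 2 — Component impedances:
  R: Z = R = 1310 Ω
  L: Z = jωL = j·628.3·0.00365 = 0 + j2.293 Ω
  C: Z = 1/(jωC) = -j/(ω·C) = 0 - j15.92 Ω
Step 3 — Series combination: Z_total = R + L + C = 1310 - j13.62 Ω = 1310∠-0.6° Ω.

Z = 1310 - j13.62 Ω = 1310∠-0.6° Ω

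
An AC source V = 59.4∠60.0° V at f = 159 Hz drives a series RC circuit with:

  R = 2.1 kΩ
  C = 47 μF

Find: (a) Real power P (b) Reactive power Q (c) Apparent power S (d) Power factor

Step 1 — Angular frequency: ω = 2π·f = 2π·159 = 999 rad/s.
Step 2 — Component impedances:
  R: Z = R = 2100 Ω
  C: Z = 1/(jωC) = -j/(ω·C) = 0 - j21.3 Ω
Step 3 — Series combination: Z_total = R + C = 2100 - j21.3 Ω = 2100∠-0.6° Ω.
Step 4 — Source phasor: V = 59.4∠60.0° V = 29.7 + j51.44 V.
Step 5 — Current: I = V / Z = 0.01389 + j0.02464 A = 0.02828∠60.6° A.
Step 6 — Complex power: S = V·I* = 1.68 - j0.01704 VA.
Step 7 — Real power: P = Re(S) = 1.68 W.
Step 8 — Reactive power: Q = Im(S) = -0.01704 VAR.
Step 9 — Apparent power: |S| = 1.68 VA.
Step 10 — Power factor: PF = P/|S| = 0.9999 (leading).

(a) P = 1.68 W  (b) Q = -0.01704 VAR  (c) S = 1.68 VA  (d) PF = 0.9999 (leading)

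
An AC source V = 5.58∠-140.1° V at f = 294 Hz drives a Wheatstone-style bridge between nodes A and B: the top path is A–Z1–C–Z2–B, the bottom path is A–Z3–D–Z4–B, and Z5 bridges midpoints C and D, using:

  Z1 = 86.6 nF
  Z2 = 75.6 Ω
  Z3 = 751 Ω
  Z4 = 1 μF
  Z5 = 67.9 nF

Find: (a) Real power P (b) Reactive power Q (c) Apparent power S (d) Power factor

Step 1 — Angular frequency: ω = 2π·f = 2π·294 = 1847 rad/s.
Step 2 — Component impedances:
  Z1: Z = 1/(jωC) = -j/(ω·C) = 0 - j6251 Ω
  Z2: Z = R = 75.6 Ω
  Z3: Z = R = 751 Ω
  Z4: Z = 1/(jωC) = -j/(ω·C) = 0 - j541.3 Ω
  Z5: Z = 1/(jωC) = -j/(ω·C) = 0 - j7973 Ω
Step 3 — Bridge requires nodal analysis (the Z5 bridge couples midpoints C and D, so the two paths cannot be reduced to a simple series/parallel combination). Setting node B to ground and injecting 1 A at node A, the 3-node admittance system at A, C, D solves to V_A = Z_AB = 635.7 - j537.4 Ω = 832.4∠-40.2° Ω.
Step 4 — Source phasor: V = 5.58∠-140.1° V = -4.281 - j3.579 V.
Step 5 — Current: I = V / Z = -0.001151 - j0.006604 A = 0.006704∠-99.9° A.
Step 6 — Complex power: S = V·I* = 0.02857 - j0.02415 VA.
Step 7 — Real power: P = Re(S) = 0.02857 W.
Step 8 — Reactive power: Q = Im(S) = -0.02415 VAR.
Step 9 — Apparent power: |S| = 0.03741 VA.
Step 10 — Power factor: PF = P/|S| = 0.7637 (leading).

(a) P = 0.02857 W  (b) Q = -0.02415 VAR  (c) S = 0.03741 VA  (d) PF = 0.7637 (leading)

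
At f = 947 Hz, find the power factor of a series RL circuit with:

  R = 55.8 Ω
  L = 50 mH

Step 1 — Angular frequency: ω = 2π·f = 2π·947 = 5950 rad/s.
Step 2 — Component impedances:
  R: Z = R = 55.8 Ω
  L: Z = jωL = j·5950·0.05 = 0 + j297.5 Ω
Step 3 — Series combination: Z_total = R + L = 55.8 + j297.5 Ω = 302.7∠79.4° Ω.
Step 4 — Power factor: PF = cos(φ) = Re(Z)/|Z| = 55.8/302.7 = 0.1843.
Step 5 — Type: Im(Z) = 297.5 ⇒ lagging (phase φ = 79.4°).

PF = 0.1843 (lagging, φ = 79.4°)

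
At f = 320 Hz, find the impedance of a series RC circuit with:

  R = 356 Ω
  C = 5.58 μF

Step 1 — Angular frequency: ω = 2π·f = 2π·320 = 2011 rad/s.
Step 2 — Component impedances:
  R: Z = R = 356 Ω
  C: Z = 1/(jωC) = -j/(ω·C) = 0 - j89.13 Ω
Step 3 — Series combination: Z_total = R + C = 356 - j89.13 Ω = 367∠-14.1° Ω.

Z = 356 - j89.13 Ω = 367∠-14.1° Ω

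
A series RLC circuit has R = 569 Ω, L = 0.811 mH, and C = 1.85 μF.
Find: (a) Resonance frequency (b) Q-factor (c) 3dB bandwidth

Step 1 — Resonance condition Im(Z)=0 gives ω₀ = 1/√(LC).
Step 2 — ω₀ = 1/√(0.000811·1.85e-06) = 2.582e+04 rad/s.
Step 3 — f₀ = ω₀/(2π) = 4109 Hz.
Step 4 — Series Q: Q = ω₀L/R = 2.582e+04·0.000811/569 = 0.0368.
Step 5 — 3dB bandwidth: Δω = ω₀/Q = 7.016e+05 rad/s; BW = Δω/(2π) = 1.117e+05 Hz.

(a) f₀ = 4109 Hz  (b) Q = 0.0368  (c) BW = 1.117e+05 Hz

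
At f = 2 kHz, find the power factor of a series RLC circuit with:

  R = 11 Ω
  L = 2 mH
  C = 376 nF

Step 1 — Angular frequency: ω = 2π·f = 2π·2000 = 1.257e+04 rad/s.
Step 2 — Component impedances:
  R: Z = R = 11 Ω
  L: Z = jωL = j·1.257e+04·0.002 = 0 + j25.13 Ω
  C: Z = 1/(jωC) = -j/(ω·C) = 0 - j211.6 Ω
Step 3 — Series combination: Z_total = R + L + C = 11 - j186.5 Ω = 186.8∠-86.6° Ω.
Step 4 — Power factor: PF = cos(φ) = Re(Z)/|Z| = 11/186.83 = 0.05888.
Step 5 — Type: Im(Z) = -186.5 ⇒ leading (phase φ = -86.6°).

PF = 0.05888 (leading, φ = -86.6°)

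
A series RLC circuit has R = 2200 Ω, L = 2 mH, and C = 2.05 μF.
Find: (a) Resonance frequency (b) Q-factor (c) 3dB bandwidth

Step 1 — Resonance: ω₀ = 1/√(LC) = 1/√(0.002·2.05e-06) = 1.562e+04 rad/s.
Step 2 — f₀ = ω₀/(2π) = 2486 Hz.
Step 3 — Series Q: Q = ω₀L/R = 1.562e+04·0.002/2200 = 0.0142.
Step 4 — Bandwidth: Δω = ω₀/Q = 1.1e+06 rad/s; BW = Δω/(2π) = 1.751e+05 Hz.

(a) f₀ = 2486 Hz  (b) Q = 0.0142  (c) BW = 1.751e+05 Hz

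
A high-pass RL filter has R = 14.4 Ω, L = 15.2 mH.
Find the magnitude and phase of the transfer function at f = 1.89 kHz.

Step 1 — Angular frequency: ω = 2π·1890 = 1.188e+04 rad/s.
Step 2 — Transfer function: H(jω) = jωL/(R + jωL).
Step 3 — Numerator jωL = j·180.5; denominator R + jωL = 14.4 + j180.5.
Step 4 — H = 0.9937 + j0.07927.
Step 5 — Magnitude: |H| = 0.9968 (-0.0 dB); phase: φ = 4.6°.

|H| = 0.9968 (-0.0 dB), φ = 4.6°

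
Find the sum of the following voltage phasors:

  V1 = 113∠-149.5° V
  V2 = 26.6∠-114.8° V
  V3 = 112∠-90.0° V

Step 1 — Convert each phasor to rectangular form:
  V1 = 113·(cos(-149.5°) + j·sin(-149.5°)) = -97.36 - j57.35 V
  V2 = 26.6·(cos(-114.8°) + j·sin(-114.8°)) = -11.16 - j24.15 V
  V3 = 112·(cos(-90.0°) + j·sin(-90.0°)) = 0 - j112 V
Step 2 — Sum components: V_total = -108.5 - j193.5 V.
Step 3 — Convert to polar: |V_total| = 221.9 V, ∠V_total = -119.3°.

V_total = 221.9∠-119.3° V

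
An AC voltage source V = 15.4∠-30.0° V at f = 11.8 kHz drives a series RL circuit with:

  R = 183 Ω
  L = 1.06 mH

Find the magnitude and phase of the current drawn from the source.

Step 1 — Angular frequency: ω = 2π·f = 2π·1.18e+04 = 7.414e+04 rad/s.
Step 2 — Component impedances:
  R: Z = R = 183 Ω
  L: Z = jωL = j·7.414e+04·0.00106 = 0 + j78.59 Ω
Step 3 — Series combination: Z_total = R + L = 183 + j78.59 Ω = 199.2∠23.2° Ω.
Step 4 — Source phasor: V = 15.4∠-30.0° V = 13.34 - j7.7 V.
Step 5 — Ohm's law: I = V / Z_total = (13.34 - j7.7) / (183 + j78.59) = 0.04627 - j0.06195 A.
Step 6 — Convert to polar: |I| = 0.07732 A, ∠I = -53.2°.

I = 0.07732∠-53.2° A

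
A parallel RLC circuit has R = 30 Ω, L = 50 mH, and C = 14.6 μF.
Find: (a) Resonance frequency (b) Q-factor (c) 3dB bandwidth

Step 1 — Resonance: ω₀ = 1/√(LC) = 1/√(0.05·1.46e-05) = 1170 rad/s.
Step 2 — f₀ = ω₀/(2π) = 186.3 Hz.
Step 3 — Parallel Q: Q = R/(ω₀L) = 30/(1170·0.05) = 0.5126.
Step 4 — Bandwidth: Δω = ω₀/Q = 2283 rad/s; BW = Δω/(2π) = 363.4 Hz.

(a) f₀ = 186.3 Hz  (b) Q = 0.5126  (c) BW = 363.4 Hz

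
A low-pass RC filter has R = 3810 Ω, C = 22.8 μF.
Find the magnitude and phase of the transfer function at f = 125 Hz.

Step 1 — Angular frequency: ω = 2π·125 = 785.4 rad/s.
Step 2 — Transfer function: H(jω) = 1/(1 + jωRC).
Step 3 — Denominator: 1 + jωRC = 1 + j·785.4·3810·2.28e-05 = 1 + j68.23.
Step 4 — H = 0.0002148 - j0.01465.
Step 5 — Magnitude: |H| = 0.01466 (-36.7 dB); phase: φ = -89.2°.

|H| = 0.01466 (-36.7 dB), φ = -89.2°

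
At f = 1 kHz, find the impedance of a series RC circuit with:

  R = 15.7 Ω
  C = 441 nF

Step 1 — Angular frequency: ω = 2π·f = 2π·1000 = 6283 rad/s.
Step 2 — Component impedances:
  R: Z = R = 15.7 Ω
  C: Z = 1/(jωC) = -j/(ω·C) = 0 - j360.9 Ω
Step 3 — Series combination: Z_total = R + C = 15.7 - j360.9 Ω = 361.2∠-87.5° Ω.

Z = 15.7 - j360.9 Ω = 361.2∠-87.5° Ω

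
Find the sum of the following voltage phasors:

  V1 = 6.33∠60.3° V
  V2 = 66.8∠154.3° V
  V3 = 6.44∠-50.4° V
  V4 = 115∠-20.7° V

Step 1 — Convert each phasor to rectangular form:
  V1 = 6.33·(cos(60.3°) + j·sin(60.3°)) = 3.136 + j5.498 V
  V2 = 66.8·(cos(154.3°) + j·sin(154.3°)) = -60.19 + j28.97 V
  V3 = 6.44·(cos(-50.4°) + j·sin(-50.4°)) = 4.105 - j4.962 V
  V4 = 115·(cos(-20.7°) + j·sin(-20.7°)) = 107.6 - j40.65 V
Step 2 — Sum components: V_total = 54.63 - j11.14 V.
Step 3 — Convert to polar: |V_total| = 55.75 V, ∠V_total = -11.5°.

V_total = 55.75∠-11.5° V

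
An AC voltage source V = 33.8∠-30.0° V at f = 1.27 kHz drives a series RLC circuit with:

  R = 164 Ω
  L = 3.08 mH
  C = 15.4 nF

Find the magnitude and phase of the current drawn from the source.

Step 1 — Angular frequency: ω = 2π·f = 2π·1270 = 7980 rad/s.
Step 2 — Component impedances:
  R: Z = R = 164 Ω
  L: Z = jωL = j·7980·0.00308 = 0 + j24.58 Ω
  C: Z = 1/(jωC) = -j/(ω·C) = 0 - j8138 Ω
Step 3 — Series combination: Z_total = R + L + C = 164 - j8113 Ω = 8115∠-88.8° Ω.
Step 4 — Source phasor: V = 33.8∠-30.0° V = 29.27 - j16.9 V.
Step 5 — Ohm's law: I = V / Z_total = (29.27 - j16.9) / (164 - j8113) = 0.002155 + j0.003564 A.
Step 6 — Convert to polar: |I| = 0.004165 A, ∠I = 58.8°.

I = 0.004165∠58.8° A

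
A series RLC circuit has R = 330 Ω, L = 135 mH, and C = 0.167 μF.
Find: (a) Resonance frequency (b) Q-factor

Step 1 — Resonance condition Im(Z)=0 gives ω₀ = 1/√(LC).
Step 2 — ω₀ = 1/√(0.135·1.67e-07) = 6660 rad/s.
Step 3 — f₀ = ω₀/(2π) = 1060 Hz.
Step 4 — Series Q: Q = ω₀L/R = 6660·0.135/330 = 2.725.

(a) f₀ = 1060 Hz  (b) Q = 2.725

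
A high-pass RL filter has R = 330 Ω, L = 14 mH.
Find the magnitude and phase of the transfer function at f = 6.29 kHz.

Step 1 — Angular frequency: ω = 2π·6290 = 3.952e+04 rad/s.
Step 2 — Transfer function: H(jω) = jωL/(R + jωL).
Step 3 — Numerator jωL = j·553.3; denominator R + jωL = 330 + j553.3.
Step 4 — H = 0.7376 + j0.4399.
Step 5 — Magnitude: |H| = 0.8588 (-1.3 dB); phase: φ = 30.8°.

|H| = 0.8588 (-1.3 dB), φ = 30.8°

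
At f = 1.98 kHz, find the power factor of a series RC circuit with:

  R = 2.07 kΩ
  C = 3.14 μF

Step 1 — Angular frequency: ω = 2π·f = 2π·1980 = 1.244e+04 rad/s.
Step 2 — Component impedances:
  R: Z = R = 2070 Ω
  C: Z = 1/(jωC) = -j/(ω·C) = 0 - j25.6 Ω
Step 3 — Series combination: Z_total = R + C = 2070 - j25.6 Ω = 2070∠-0.7° Ω.
Step 4 — Power factor: PF = cos(φ) = Re(Z)/|Z| = 2070/2070.2 = 0.9999.
Step 5 — Type: Im(Z) = -25.6 ⇒ leading (phase φ = -0.7°).

PF = 0.9999 (leading, φ = -0.7°)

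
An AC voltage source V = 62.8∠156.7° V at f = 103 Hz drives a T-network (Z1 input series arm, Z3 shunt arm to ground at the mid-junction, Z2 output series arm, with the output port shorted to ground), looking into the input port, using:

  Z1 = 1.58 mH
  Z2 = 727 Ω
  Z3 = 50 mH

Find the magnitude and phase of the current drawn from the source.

Step 1 — Angular frequency: ω = 2π·f = 2π·103 = 647.2 rad/s.
Step 2 — Component impedances:
  Z1: Z = jωL = j·647.2·0.00158 = 0 + j1.023 Ω
  Z2: Z = R = 727 Ω
  Z3: Z = jωL = j·647.2·0.05 = 0 + j32.36 Ω
Step 3 — With the output port shorted to ground, the output series arm Z2 runs from the junction to ground; the shunt arm Z3 also runs from the junction to ground. They appear in parallel: Z3 || Z2 = 1.437 + j32.29 Ω.
Step 4 — Series with input arm Z1: Z_in = Z1 + (Z3 || Z2) = 1.437 + j33.32 Ω = 33.35∠87.5° Ω.
Step 5 — Source phasor: V = 62.8∠156.7° V = -57.68 + j24.84 V.
Step 6 — Ohm's law: I = V / Z_total = (-57.68 + j24.84) / (1.437 + j33.32) = 0.6696 + j1.76 A.
Step 7 — Convert to polar: |I| = 1.883 A, ∠I = 69.2°.

I = 1.883∠69.2° A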